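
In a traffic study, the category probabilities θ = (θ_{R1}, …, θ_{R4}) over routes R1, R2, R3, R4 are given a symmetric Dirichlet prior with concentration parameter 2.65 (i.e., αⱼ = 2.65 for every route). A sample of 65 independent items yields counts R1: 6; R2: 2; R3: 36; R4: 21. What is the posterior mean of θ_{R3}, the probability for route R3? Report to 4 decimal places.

The Dirichlet prior is conjugate to the Multinomial likelihood: each posterior αⱼ = prior αⱼ + observed count nⱼ.
Posterior concentration: (8.65, 4.65, 38.65, 23.65), total = 75.60.
E[θ_{R3}|data] = α_{R3}/Σα = 38.65/75.60 = 0.5112.

0.5112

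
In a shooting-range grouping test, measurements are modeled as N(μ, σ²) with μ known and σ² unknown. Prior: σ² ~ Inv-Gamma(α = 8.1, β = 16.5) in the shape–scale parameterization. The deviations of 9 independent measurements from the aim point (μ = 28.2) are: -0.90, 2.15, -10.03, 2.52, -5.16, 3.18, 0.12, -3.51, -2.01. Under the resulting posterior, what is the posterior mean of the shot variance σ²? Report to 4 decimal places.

8.5559

With known mean μ and an Inverse-Gamma(α, β) prior on σ², the Normal likelihood is conjugate: posterior is Inv-Gamma(α + n/2, β + Σ(xᵢ−μ)²/2).
Σ(xᵢ−μ)² = (-0.90)² + (2.15)² + (-10.03)² + (2.52)² + (-5.16)² + (3.18)² + (0.12)² + (-3.51)² + (-2.01)² = 165.4964.
Posterior: Inv-Gamma(8.1 + 9/2, 16.5 + 165.4964/2) = Inv-Gamma(12.60, 99.24820).
E[σ²|data] = β/(α−1) = 99.24820/11.60 = 8.5559.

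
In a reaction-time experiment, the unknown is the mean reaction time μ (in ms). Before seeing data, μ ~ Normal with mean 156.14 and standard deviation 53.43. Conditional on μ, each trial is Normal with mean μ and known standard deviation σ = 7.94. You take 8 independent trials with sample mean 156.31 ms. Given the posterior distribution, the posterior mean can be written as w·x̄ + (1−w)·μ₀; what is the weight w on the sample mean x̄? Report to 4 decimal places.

For Normal data with known variance σ², a Normal(μ₀, σ₀²) prior on μ is conjugate. Posterior precision = 1/σ₀² + n/σ²; posterior mean is the precision-weighted average of μ₀ and x̄.
σ₀² = 53.43² = 2854.7649, σ² = 7.94² = 63.0436. Prior precision 1/σ₀² = 1/2854.7649; data precision n/σ² = 8/63.0436.
w = (n/σ²)/(1/σ₀² + n/σ²) = n·σ₀²/(σ² + n·σ₀²) = 8·2854.7649/(63.0436 + 8·2854.7649) = 22838.1192/22901.1628 = 0.9972.

0.9972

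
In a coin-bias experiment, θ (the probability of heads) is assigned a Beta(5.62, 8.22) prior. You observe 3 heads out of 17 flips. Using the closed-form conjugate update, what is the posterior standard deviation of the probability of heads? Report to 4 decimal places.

0.0795

The Beta prior is conjugate to a Binomial/Bernoulli likelihood; the update adds successes to α and failures to β.
Posterior: Beta(α+k, β+n−k) = Beta(5.62+3, 8.22+14) = Beta(8.62, 22.22).
Var = αβ/((α+β)²(α+β+1)) = 8.62·22.22/(30.84²·31.84) = 0.00632484; SD = √0.00632484 = 0.0795.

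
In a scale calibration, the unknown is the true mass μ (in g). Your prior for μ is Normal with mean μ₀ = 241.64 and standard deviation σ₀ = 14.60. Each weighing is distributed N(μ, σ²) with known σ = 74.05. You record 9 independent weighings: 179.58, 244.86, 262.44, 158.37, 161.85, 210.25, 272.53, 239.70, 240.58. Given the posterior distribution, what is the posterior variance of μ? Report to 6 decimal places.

For Normal data with known variance σ², a Normal(μ₀, σ₀²) prior on μ is conjugate. Posterior precision = 1/σ₀² + n/σ²; posterior mean is the precision-weighted average of μ₀ and x̄.
σ₀² = 14.60² = 213.16, σ² = 74.05² = 5483.4025; σ² + n·σ₀² = 5483.4025 + 9·213.16 = 7401.8425.
Posterior precision = 1/σ₀² + n/σ² = 1/213.16 + 9/5483.4025 = (σ² + n·σ₀²)/(σ₀²σ²) = 7401.8425/(213.16·5483.4025); posterior variance σₙ² = σ₀²σ²/(σ² + n·σ₀²) = 213.16·5483.4025/7401.8425 = 157.912314.

157.912314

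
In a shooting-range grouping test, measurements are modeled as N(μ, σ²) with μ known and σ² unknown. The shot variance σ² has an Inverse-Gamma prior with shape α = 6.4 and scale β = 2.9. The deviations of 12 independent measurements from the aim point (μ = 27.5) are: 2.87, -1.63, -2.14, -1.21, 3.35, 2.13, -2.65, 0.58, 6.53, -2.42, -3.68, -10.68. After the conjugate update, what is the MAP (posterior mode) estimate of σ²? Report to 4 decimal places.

8.2820

With known mean μ and an Inverse-Gamma(α, β) prior on σ², the Normal likelihood is conjugate: posterior is Inv-Gamma(α + n/2, β + Σ(xᵢ−μ)²/2).
Σ(xᵢ−μ)² = (2.87)² + (-1.63)² + (-2.14)² + (-1.21)² + (3.35)² + (2.13)² + (-2.65)² + (0.58)² + (6.53)² + (-2.42)² + (-3.68)² + (-10.68)² = 216.1579.
Posterior: Inv-Gamma(6.4 + 12/2, 2.9 + 216.1579/2) = Inv-Gamma(12.40, 110.97895).
Mode = β/(α+1) = 110.97895/13.40 = 8.2820.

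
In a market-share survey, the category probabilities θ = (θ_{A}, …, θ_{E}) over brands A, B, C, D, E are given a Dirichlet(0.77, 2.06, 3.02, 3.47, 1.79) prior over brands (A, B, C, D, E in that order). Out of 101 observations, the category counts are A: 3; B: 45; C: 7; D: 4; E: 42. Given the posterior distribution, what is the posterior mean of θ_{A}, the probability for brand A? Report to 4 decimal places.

The Dirichlet prior is conjugate to the Multinomial likelihood: each posterior αⱼ = prior αⱼ + observed count nⱼ.
Posterior concentration: (3.77, 47.06, 10.02, 7.47, 43.79), total = 112.11.
E[θ_{A}|data] = α_{A}/Σα = 3.77/112.11 = 0.0336.

0.0336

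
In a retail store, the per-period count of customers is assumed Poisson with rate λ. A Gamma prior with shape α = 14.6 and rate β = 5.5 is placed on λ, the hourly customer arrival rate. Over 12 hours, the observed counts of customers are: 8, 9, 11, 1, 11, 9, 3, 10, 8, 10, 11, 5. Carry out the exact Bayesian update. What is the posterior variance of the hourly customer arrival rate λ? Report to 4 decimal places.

With a Gamma(shape α, rate β) prior, the Poisson likelihood is conjugate: the posterior is Gamma(α + ΣXᵢ, β + n).
Sum of counts S = 96 over n = 12 hours.
Posterior: Gamma(α+S, β+n) = Gamma(14.6+96, 5.5+12) = Gamma(110.6, 17.5).
Var = α/β² = 110.6/17.5² = 0.3611.

0.3611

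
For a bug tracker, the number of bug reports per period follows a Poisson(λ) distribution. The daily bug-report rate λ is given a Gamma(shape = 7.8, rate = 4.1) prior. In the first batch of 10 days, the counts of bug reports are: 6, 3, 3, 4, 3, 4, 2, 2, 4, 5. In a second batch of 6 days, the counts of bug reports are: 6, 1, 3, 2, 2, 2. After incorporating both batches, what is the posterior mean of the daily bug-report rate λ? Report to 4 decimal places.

With a Gamma(shape α, rate β) prior, the Poisson likelihood is conjugate: the posterior is Gamma(α + ΣXᵢ, β + n).
Batch 1: sum of counts S = 36 over n = 10 days.
After batch 1: Gamma(α+S, β+n) = Gamma(7.8+36, 4.1+10) = Gamma(43.8, 14.1).
Batch 2: sum of counts S = 16 over n = 6 days.
After batch 2: Gamma(α+S, β+n) = Gamma(43.8+16, 14.1+6) = Gamma(59.8, 20.1).
Posterior mean = α/β = 59.8/20.1 = 2.9751.

2.9751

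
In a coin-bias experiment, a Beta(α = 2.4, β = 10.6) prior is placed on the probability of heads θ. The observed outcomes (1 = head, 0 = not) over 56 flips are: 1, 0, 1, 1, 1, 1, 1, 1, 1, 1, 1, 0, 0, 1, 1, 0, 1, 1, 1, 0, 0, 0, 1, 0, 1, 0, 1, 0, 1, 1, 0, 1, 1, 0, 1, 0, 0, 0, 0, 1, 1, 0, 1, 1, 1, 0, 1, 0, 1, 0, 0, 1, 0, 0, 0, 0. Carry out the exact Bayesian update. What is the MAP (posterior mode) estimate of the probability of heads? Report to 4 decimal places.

The Beta prior is conjugate to a Binomial/Bernoulli likelihood; the update adds successes to α and failures to β.
Posterior: Beta(α+k, β+n−k) = Beta(2.4+31, 10.6+25) = Beta(33.4, 35.6).
Mode of Beta(a,b) for a,b>1 is (a−1)/(a+b−2) = 32.4/67.0 = 0.4836.

0.4836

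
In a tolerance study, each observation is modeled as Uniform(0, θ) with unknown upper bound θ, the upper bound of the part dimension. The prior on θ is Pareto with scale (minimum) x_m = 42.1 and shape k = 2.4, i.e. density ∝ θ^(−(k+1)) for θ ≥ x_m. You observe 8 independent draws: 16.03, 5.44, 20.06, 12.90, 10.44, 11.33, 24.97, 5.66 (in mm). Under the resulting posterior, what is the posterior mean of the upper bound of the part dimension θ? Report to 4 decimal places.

46.5787

A Pareto(scale x_m, shape k) prior on the upper bound θ of Uniform(0, θ) is conjugate: posterior is Pareto(max(x_m, max xᵢ), k + n).
Sample maximum = 24.97; prior scale x_m = 42.1 → posterior scale = max = 42.10.
Posterior shape = 2.4 + 8 = 10.4.
E[θ|data] = k·x_m/(k−1) = 10.4·42.10/9.4 = 46.5787.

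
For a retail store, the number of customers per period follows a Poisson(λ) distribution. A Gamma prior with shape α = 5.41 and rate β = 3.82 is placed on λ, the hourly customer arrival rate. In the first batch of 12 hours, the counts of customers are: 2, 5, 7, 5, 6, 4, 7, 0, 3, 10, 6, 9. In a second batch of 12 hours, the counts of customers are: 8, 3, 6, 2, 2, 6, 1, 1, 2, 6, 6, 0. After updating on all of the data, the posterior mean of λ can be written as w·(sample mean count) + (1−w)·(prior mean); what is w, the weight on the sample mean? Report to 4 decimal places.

With a Gamma(shape α, rate β) prior, the Poisson likelihood is conjugate: the posterior is Gamma(α + ΣXᵢ, β + n).
Total number of hours: n = 12 + 12 = 24.
Posterior mean = (α₀+S)/(β₀+n) = [n/(β₀+n)]·(S/n) + [β₀/(β₀+n)]·(α₀/β₀), so only n and β₀ enter the weight.
Weight on data w = n/(β₀+n) = 24/(3.82+24) = 24/27.82 = 0.8627.

0.8627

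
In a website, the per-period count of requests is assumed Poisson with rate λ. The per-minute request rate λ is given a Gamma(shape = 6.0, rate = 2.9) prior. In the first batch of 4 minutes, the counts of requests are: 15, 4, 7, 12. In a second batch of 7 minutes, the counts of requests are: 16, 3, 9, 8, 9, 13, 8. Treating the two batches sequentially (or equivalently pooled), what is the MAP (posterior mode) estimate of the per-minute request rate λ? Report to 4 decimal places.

7.8417

With a Gamma(shape α, rate β) prior, the Poisson likelihood is conjugate: the posterior is Gamma(α + ΣXᵢ, β + n).
Batch 1: sum of counts S = 38 over n = 4 minutes.
After batch 1: Gamma(α+S, β+n) = Gamma(6.0+38, 2.9+4) = Gamma(44.0, 6.9).
Batch 2: sum of counts S = 66 over n = 7 minutes.
After batch 2: Gamma(α+S, β+n) = Gamma(44.0+66, 6.9+7) = Gamma(110.0, 13.9).
Mode of Gamma(α,β) for α≥1 is (α−1)/β = 109.0/13.9 = 7.8417.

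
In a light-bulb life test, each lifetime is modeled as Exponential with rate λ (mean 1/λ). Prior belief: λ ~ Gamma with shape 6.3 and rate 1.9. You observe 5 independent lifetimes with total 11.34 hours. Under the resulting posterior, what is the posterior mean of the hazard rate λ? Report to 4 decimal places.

With a Gamma(shape α, rate β) prior on the exponential rate λ, the posterior after n observations with total T = Σxᵢ is Gamma(α+n, β+T).
Posterior: Gamma(6.3+5, 1.9+11.34) = Gamma(11.3, 13.24).
Posterior mean of λ = α/β = 11.3/13.24 = 0.8535.

0.8535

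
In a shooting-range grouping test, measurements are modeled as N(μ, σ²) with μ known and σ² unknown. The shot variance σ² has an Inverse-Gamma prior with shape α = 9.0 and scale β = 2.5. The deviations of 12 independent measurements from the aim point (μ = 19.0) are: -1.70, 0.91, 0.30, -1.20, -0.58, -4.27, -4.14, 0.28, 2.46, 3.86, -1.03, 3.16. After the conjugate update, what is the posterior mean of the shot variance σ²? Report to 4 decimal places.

With known mean μ and an Inverse-Gamma(α, β) prior on σ², the Normal likelihood is conjugate: posterior is Inv-Gamma(α + n/2, β + Σ(xᵢ−μ)²/2).
Σ(xᵢ−μ)² = (-1.70)² + (0.91)² + (0.30)² + (-1.20)² + (-0.58)² + (-4.27)² + (-4.14)² + (0.28)² + (2.46)² + (3.86)² + (-1.03)² + (3.16)² = 73.0331.
Posterior: Inv-Gamma(9.0 + 12/2, 2.5 + 73.0331/2) = Inv-Gamma(15.00, 39.01655).
E[σ²|data] = β/(α−1) = 39.01655/14.00 = 2.7869.

2.7869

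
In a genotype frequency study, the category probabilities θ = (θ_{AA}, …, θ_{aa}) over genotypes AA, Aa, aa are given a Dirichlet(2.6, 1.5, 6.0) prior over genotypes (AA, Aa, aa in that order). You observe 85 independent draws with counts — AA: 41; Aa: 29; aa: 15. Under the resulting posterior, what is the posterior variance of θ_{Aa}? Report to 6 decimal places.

The Dirichlet prior is conjugate to the Multinomial likelihood: each posterior αⱼ = prior αⱼ + observed count nⱼ.
Posterior concentration: (43.6, 30.5, 21.0), total = 95.1.
Var[θ_j] = α_j(Σα−α_j)/((Σα)²(Σα+1)) = 30.5·64.6/(95.1²·96.1) = 0.002267.

0.002267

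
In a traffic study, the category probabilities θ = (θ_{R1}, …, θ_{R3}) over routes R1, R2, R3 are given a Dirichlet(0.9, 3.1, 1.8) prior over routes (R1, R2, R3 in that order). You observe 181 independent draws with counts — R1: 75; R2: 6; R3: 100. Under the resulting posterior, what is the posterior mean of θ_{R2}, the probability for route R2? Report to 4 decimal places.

The Dirichlet prior is conjugate to the Multinomial likelihood: each posterior αⱼ = prior αⱼ + observed count nⱼ.
Posterior concentration: (75.9, 9.1, 101.8), total = 186.8.
E[θ_{R2}|data] = α_{R2}/Σα = 9.1/186.8 = 0.0487.

0.0487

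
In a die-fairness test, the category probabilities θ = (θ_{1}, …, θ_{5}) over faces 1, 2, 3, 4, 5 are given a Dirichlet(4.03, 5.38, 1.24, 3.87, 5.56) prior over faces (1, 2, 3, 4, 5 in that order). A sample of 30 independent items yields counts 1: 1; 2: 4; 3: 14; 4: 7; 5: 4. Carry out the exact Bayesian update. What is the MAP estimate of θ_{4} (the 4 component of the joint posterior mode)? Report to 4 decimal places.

The Dirichlet prior is conjugate to the Multinomial likelihood: each posterior αⱼ = prior αⱼ + observed count nⱼ.
Posterior concentration: (5.03, 9.38, 15.24, 10.87, 9.56), total = 50.08.
Joint mode component: (α_{4}−1)/(Σα−K) = 9.87/45.08 = 0.2189.

0.2189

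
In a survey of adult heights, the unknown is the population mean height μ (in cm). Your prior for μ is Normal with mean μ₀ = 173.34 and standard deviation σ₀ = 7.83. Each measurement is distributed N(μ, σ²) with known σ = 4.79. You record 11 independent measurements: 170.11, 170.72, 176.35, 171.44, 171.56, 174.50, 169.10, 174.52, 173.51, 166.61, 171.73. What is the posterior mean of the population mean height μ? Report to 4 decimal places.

171.8814

For Normal data with known variance σ², a Normal(μ₀, σ₀²) prior on μ is conjugate. Posterior precision = 1/σ₀² + n/σ²; posterior mean is the precision-weighted average of μ₀ and x̄.
Σxᵢ = 170.11 + 170.72 + 176.35 + 171.44 + 171.56 + 174.50 + 169.10 + 174.52 + 173.51 + 166.61 + 171.73 = 1890.15, so n·x̄ = 1890.15.
σ₀² = 7.83² = 61.3089, σ² = 4.79² = 22.9441; σ² + n·σ₀² = 22.9441 + 11·61.3089 = 697.342.
Posterior mean = (μ₀/σ₀² + n·x̄/σ²)/(1/σ₀² + n/σ²) = (σ²·μ₀ + σ₀²·n·x̄)/(σ² + n·σ₀²) = (22.9441·173.34 + 61.3089·1890.15)/697.342 = 119860.147629/697.342 = 171.8814.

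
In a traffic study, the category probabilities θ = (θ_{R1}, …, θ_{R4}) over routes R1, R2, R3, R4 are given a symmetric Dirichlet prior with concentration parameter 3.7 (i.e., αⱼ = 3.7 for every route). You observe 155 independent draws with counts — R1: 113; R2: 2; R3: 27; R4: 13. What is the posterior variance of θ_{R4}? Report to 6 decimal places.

The Dirichlet prior is conjugate to the Multinomial likelihood: each posterior αⱼ = prior αⱼ + observed count nⱼ.
Posterior concentration: (116.7, 5.7, 30.7, 16.7), total = 169.8.
Var[θ_j] = α_j(Σα−α_j)/((Σα)²(Σα+1)) = 16.7·153.1/(169.8²·170.8) = 0.000519.

0.000519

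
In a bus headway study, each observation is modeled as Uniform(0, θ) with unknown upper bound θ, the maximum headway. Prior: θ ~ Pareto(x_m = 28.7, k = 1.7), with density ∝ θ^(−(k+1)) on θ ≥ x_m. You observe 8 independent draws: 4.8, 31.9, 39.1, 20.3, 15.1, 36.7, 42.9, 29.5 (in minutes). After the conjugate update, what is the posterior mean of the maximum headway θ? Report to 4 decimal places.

A Pareto(scale x_m, shape k) prior on the upper bound θ of Uniform(0, θ) is conjugate: posterior is Pareto(max(x_m, max xᵢ), k + n).
Sample maximum = 42.9; prior scale x_m = 28.7 → posterior scale = max = 42.9.
Posterior shape = 1.7 + 8 = 9.7.
E[θ|data] = k·x_m/(k−1) = 9.7·42.9/8.7 = 47.8310.

47.8310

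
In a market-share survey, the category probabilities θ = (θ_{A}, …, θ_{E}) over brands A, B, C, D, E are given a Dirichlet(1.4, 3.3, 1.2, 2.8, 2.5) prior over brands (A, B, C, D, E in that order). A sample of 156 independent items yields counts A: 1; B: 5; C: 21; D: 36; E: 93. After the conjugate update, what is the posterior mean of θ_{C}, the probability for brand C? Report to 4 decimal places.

0.1328

The Dirichlet prior is conjugate to the Multinomial likelihood: each posterior αⱼ = prior αⱼ + observed count nⱼ.
Posterior concentration: (2.4, 8.3, 22.2, 38.8, 95.5), total = 167.2.
E[θ_{C}|data] = α_{C}/Σα = 22.2/167.2 = 0.1328.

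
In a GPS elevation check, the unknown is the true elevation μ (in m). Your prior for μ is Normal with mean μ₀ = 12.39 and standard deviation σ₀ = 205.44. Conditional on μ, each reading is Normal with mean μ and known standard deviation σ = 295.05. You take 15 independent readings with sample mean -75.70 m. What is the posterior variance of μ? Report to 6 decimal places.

5102.056661

For Normal data with known variance σ², a Normal(μ₀, σ₀²) prior on μ is conjugate. Posterior precision = 1/σ₀² + n/σ²; posterior mean is the precision-weighted average of μ₀ and x̄.
σ₀² = 205.44² = 42205.5936, σ² = 295.05² = 87054.5025; σ² + n·σ₀² = 87054.5025 + 15·42205.5936 = 720138.4065.
Posterior precision = 1/σ₀² + n/σ² = 1/42205.5936 + 15/87054.5025 = (σ² + n·σ₀²)/(σ₀²σ²) = 720138.4065/(42205.5936·87054.5025); posterior variance σₙ² = σ₀²σ²/(σ² + n·σ₀²) = 42205.5936·87054.5025/720138.4065 = 5102.056661.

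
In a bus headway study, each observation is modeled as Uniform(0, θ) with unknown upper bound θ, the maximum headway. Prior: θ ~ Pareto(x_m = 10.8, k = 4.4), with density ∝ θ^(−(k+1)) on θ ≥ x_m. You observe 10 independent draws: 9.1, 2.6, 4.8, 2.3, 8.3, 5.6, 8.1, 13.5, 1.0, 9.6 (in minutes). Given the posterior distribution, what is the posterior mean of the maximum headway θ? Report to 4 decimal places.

14.5075

A Pareto(scale x_m, shape k) prior on the upper bound θ of Uniform(0, θ) is conjugate: posterior is Pareto(max(x_m, max xᵢ), k + n).
Sample maximum = 13.5; prior scale x_m = 10.8 → posterior scale = max = 13.5.
Posterior shape = 4.4 + 10 = 14.4.
E[θ|data] = k·x_m/(k−1) = 14.4·13.5/13.4 = 14.5075.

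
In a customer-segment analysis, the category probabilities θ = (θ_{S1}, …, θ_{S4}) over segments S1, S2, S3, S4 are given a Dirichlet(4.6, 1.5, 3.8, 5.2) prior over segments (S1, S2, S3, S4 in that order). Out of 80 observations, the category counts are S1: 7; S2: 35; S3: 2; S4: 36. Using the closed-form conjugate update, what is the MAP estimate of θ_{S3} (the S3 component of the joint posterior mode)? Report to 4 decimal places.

The Dirichlet prior is conjugate to the Multinomial likelihood: each posterior αⱼ = prior αⱼ + observed count nⱼ.
Posterior concentration: (11.6, 36.5, 5.8, 41.2), total = 95.1.
Joint mode component: (α_{S3}−1)/(Σα−K) = 4.8/91.1 = 0.0527.

0.0527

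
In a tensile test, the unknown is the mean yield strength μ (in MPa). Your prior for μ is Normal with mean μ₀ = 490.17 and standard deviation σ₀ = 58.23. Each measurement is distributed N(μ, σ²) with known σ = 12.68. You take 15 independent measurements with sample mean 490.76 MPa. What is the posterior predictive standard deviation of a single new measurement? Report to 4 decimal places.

13.0946

For Normal data with known variance σ², a Normal(μ₀, σ₀²) prior on μ is conjugate. Posterior precision = 1/σ₀² + n/σ²; posterior mean is the precision-weighted average of μ₀ and x̄.
σ₀² = 58.23² = 3390.7329, σ² = 12.68² = 160.7824; σ² + n·σ₀² = 160.7824 + 15·3390.7329 = 51021.7759.
Posterior precision = 1/σ₀² + n/σ² = 1/3390.7329 + 15/160.7824 = (σ² + n·σ₀²)/(σ₀²σ²) = 51021.7759/(3390.7329·160.7824); posterior variance σₙ² = σ₀²σ²/(σ² + n·σ₀²) = 3390.7329·160.7824/51021.7759 = 10.685049.
Predictive variance for one new observation = σₙ² + σ² = 3390.7329·160.7824/51021.7759 + 160.7824 = σ²·(σ₀² + 51021.7759)/51021.7759 = 160.7824·54412.5088/51021.7759 = 171.467449; SD = √(160.7824·54412.5088/51021.7759) = 13.0946.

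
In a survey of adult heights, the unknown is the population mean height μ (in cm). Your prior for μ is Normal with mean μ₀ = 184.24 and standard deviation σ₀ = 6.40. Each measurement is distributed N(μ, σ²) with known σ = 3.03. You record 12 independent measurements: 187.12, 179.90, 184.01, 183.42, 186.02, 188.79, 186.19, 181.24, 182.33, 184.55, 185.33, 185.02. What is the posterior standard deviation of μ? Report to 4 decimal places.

For Normal data with known variance σ², a Normal(μ₀, σ₀²) prior on μ is conjugate. Posterior precision = 1/σ₀² + n/σ²; posterior mean is the precision-weighted average of μ₀ and x̄.
σ₀² = 6.40² = 40.96, σ² = 3.03² = 9.1809; σ² + n·σ₀² = 9.1809 + 12·40.96 = 500.7009.
Posterior precision = 1/σ₀² + n/σ² = 1/40.96 + 12/9.1809 = (σ² + n·σ₀²)/(σ₀²σ²) = 500.7009/(40.96·9.1809); posterior variance σₙ² = σ₀²σ²/(σ² + n·σ₀²) = 40.96·9.1809/500.7009 = 0.751047.
Posterior SD = √σₙ² = √(40.96·9.1809/500.7009) = 0.8666.

0.8666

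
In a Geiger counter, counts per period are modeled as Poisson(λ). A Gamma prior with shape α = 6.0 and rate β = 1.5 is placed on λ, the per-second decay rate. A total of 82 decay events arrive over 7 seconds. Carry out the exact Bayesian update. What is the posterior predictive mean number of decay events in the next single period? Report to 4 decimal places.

With a Gamma(shape α, rate β) prior, the Poisson likelihood is conjugate: the posterior is Gamma(α + ΣXᵢ, β + n).
Posterior: Gamma(α+S, β+n) = Gamma(6.0+82, 1.5+7) = Gamma(88.0, 8.5).
The predictive distribution for one future period is NegBinom with mean α/β = 10.3529.

10.3529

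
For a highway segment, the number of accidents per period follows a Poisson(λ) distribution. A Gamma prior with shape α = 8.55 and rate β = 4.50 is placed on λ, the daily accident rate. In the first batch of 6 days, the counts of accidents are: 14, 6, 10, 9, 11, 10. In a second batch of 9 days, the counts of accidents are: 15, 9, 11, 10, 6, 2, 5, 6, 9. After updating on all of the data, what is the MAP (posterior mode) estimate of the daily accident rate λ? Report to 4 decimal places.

7.2077

With a Gamma(shape α, rate β) prior, the Poisson likelihood is conjugate: the posterior is Gamma(α + ΣXᵢ, β + n).
Batch 1: sum of counts S = 60 over n = 6 days.
After batch 1: Gamma(α+S, β+n) = Gamma(8.55+60, 4.50+6) = Gamma(68.55, 10.50).
Batch 2: sum of counts S = 73 over n = 9 days.
After batch 2: Gamma(α+S, β+n) = Gamma(68.55+73, 10.50+9) = Gamma(141.55, 19.50).
Mode of Gamma(α,β) for α≥1 is (α−1)/β = 140.55/19.50 = 7.2077.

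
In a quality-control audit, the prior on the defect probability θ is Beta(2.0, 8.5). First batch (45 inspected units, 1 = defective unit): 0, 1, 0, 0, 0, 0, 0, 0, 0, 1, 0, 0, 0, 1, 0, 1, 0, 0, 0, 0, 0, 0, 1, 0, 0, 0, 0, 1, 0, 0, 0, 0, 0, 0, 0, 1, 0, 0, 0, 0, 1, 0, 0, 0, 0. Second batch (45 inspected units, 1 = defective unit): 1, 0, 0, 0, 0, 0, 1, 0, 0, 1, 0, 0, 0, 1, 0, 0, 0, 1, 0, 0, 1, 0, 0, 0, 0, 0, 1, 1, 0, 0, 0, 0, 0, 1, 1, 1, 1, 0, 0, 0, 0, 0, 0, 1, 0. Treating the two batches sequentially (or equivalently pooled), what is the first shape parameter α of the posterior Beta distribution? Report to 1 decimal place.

The Beta prior is conjugate to a Binomial/Bernoulli likelihood; the update adds successes to α and failures to β.
After batch 1: Beta(2.0+8, 8.5+37) = Beta(10.0, 45.5).
After batch 2: Beta(10.0+13, 45.5+32) = Beta(23.0, 77.5).
Posterior α = 23.0.

23.0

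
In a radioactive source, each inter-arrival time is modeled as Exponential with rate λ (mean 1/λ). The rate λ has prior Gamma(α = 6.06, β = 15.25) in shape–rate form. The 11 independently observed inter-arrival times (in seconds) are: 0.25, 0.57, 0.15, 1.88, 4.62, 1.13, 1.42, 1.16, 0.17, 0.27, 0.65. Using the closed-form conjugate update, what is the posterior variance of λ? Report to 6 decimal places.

0.022526

With a Gamma(shape α, rate β) prior on the exponential rate λ, the posterior after n observations with total T = Σxᵢ is Gamma(α+n, β+T).
Sum of observations T = 12.27 seconds; n = 11.
Posterior: Gamma(6.06+11, 15.25+12.27) = Gamma(17.06, 27.52).
Var = α/β² = 0.022526.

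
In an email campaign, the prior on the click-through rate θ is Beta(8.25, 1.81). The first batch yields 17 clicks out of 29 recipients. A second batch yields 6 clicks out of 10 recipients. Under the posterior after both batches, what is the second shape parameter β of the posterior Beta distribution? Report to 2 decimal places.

17.81

The Beta prior is conjugate to a Binomial/Bernoulli likelihood; the update adds successes to α and failures to β.
After batch 1: Beta(8.25+17, 1.81+12) = Beta(25.25, 13.81).
After batch 2: Beta(25.25+6, 13.81+4) = Beta(31.25, 17.81).
Posterior β = 17.81.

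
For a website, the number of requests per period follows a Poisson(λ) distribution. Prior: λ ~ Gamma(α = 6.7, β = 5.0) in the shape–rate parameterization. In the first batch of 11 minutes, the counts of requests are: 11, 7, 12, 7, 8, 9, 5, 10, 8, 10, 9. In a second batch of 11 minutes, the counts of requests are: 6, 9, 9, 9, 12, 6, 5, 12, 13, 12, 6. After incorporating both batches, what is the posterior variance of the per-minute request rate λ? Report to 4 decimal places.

0.2767

With a Gamma(shape α, rate β) prior, the Poisson likelihood is conjugate: the posterior is Gamma(α + ΣXᵢ, β + n).
Batch 1: sum of counts S = 96 over n = 11 minutes.
After batch 1: Gamma(α+S, β+n) = Gamma(6.7+96, 5.0+11) = Gamma(102.7, 16.0).
Batch 2: sum of counts S = 99 over n = 11 minutes.
After batch 2: Gamma(α+S, β+n) = Gamma(102.7+99, 16.0+11) = Gamma(201.7, 27.0).
Var = α/β² = 201.7/27.0² = 0.2767.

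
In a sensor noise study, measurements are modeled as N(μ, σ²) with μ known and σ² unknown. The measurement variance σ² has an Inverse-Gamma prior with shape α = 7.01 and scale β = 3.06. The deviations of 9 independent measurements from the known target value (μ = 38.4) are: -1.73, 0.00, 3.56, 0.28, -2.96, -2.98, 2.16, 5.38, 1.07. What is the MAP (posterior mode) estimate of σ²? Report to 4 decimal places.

2.9681

With known mean μ and an Inverse-Gamma(α, β) prior on σ², the Normal likelihood is conjugate: posterior is Inv-Gamma(α + n/2, β + Σ(xᵢ−μ)²/2).
Σ(xᵢ−μ)² = (-1.73)² + (0.00)² + (3.56)² + (0.28)² + (-2.96)² + (-2.98)² + (2.16)² + (5.38)² + (1.07)² = 68.1418.
Posterior: Inv-Gamma(7.01 + 9/2, 3.06 + 68.1418/2) = Inv-Gamma(11.51, 37.13090).
Mode = β/(α+1) = 37.13090/12.51 = 2.9681.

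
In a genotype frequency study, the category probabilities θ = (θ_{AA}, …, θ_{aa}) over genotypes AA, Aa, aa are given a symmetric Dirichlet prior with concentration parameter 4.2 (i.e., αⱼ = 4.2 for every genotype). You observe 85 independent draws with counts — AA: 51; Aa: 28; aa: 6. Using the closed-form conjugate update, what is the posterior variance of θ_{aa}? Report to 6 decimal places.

The Dirichlet prior is conjugate to the Multinomial likelihood: each posterior αⱼ = prior αⱼ + observed count nⱼ.
Posterior concentration: (55.2, 32.2, 10.2), total = 97.6.
Var[θ_j] = α_j(Σα−α_j)/((Σα)²(Σα+1)) = 10.2·87.4/(97.6²·98.6) = 0.000949.

0.000949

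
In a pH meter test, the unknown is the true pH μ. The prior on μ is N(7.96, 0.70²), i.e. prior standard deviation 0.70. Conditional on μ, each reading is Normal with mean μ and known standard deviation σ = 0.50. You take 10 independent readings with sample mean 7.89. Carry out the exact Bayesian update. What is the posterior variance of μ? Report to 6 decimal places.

0.023786

For Normal data with known variance σ², a Normal(μ₀, σ₀²) prior on μ is conjugate. Posterior precision = 1/σ₀² + n/σ²; posterior mean is the precision-weighted average of μ₀ and x̄.
σ₀² = 0.70² = 0.49, σ² = 0.50² = 0.25; σ² + n·σ₀² = 0.25 + 10·0.49 = 5.15.
Posterior precision = 1/σ₀² + n/σ² = 1/0.49 + 10/0.25 = (σ² + n·σ₀²)/(σ₀²σ²) = 5.15/(0.49·0.25); posterior variance σₙ² = σ₀²σ²/(σ² + n·σ₀²) = 0.49·0.25/5.15 = 0.023786.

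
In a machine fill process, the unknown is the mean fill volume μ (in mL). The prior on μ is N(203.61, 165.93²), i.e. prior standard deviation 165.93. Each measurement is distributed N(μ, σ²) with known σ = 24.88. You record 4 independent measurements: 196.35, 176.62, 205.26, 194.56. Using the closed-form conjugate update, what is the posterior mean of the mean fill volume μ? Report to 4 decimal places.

For Normal data with known variance σ², a Normal(μ₀, σ₀²) prior on μ is conjugate. Posterior precision = 1/σ₀² + n/σ²; posterior mean is the precision-weighted average of μ₀ and x̄.
Σxᵢ = 196.35 + 176.62 + 205.26 + 194.56 = 772.79, so n·x̄ = 772.79.
σ₀² = 165.93² = 27532.7649, σ² = 24.88² = 619.0144; σ² + n·σ₀² = 619.0144 + 4·27532.7649 = 110750.074.
Posterior mean = (μ₀/σ₀² + n·x̄/σ²)/(1/σ₀² + n/σ²) = (σ²·μ₀ + σ₀²·n·x̄)/(σ² + n·σ₀²) = (619.0144·203.61 + 27532.7649·772.79)/110750.074 = 21403082.909055/110750.074 = 193.2557.

193.2557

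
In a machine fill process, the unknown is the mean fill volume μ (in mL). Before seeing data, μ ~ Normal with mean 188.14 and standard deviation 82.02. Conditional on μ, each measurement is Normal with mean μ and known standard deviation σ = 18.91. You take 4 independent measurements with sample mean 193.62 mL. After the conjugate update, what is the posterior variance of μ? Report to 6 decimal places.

88.224632

For Normal data with known variance σ², a Normal(μ₀, σ₀²) prior on μ is conjugate. Posterior precision = 1/σ₀² + n/σ²; posterior mean is the precision-weighted average of μ₀ and x̄.
σ₀² = 82.02² = 6727.2804, σ² = 18.91² = 357.5881; σ² + n·σ₀² = 357.5881 + 4·6727.2804 = 27266.7097.
Posterior precision = 1/σ₀² + n/σ² = 1/6727.2804 + 4/357.5881 = (σ² + n·σ₀²)/(σ₀²σ²) = 27266.7097/(6727.2804·357.5881); posterior variance σₙ² = σ₀²σ²/(σ² + n·σ₀²) = 6727.2804·357.5881/27266.7097 = 88.224632.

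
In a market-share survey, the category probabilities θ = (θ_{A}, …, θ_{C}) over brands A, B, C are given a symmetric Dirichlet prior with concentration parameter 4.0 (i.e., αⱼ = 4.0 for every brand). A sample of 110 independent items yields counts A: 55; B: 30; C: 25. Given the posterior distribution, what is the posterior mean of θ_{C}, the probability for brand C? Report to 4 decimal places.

0.2377

The Dirichlet prior is conjugate to the Multinomial likelihood: each posterior αⱼ = prior αⱼ + observed count nⱼ.
Posterior concentration: (59.0, 34.0, 29.0), total = 122.0.
E[θ_{C}|data] = α_{C}/Σα = 29.0/122.0 = 0.2377.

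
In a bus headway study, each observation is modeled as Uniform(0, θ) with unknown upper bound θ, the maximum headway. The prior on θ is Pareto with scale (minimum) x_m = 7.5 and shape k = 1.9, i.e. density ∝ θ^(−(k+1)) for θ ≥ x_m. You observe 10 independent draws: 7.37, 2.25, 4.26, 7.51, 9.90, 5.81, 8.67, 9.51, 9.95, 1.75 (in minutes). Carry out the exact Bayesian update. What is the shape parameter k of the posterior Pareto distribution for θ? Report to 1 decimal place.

11.9

A Pareto(scale x_m, shape k) prior on the upper bound θ of Uniform(0, θ) is conjugate: posterior is Pareto(max(x_m, max xᵢ), k + n).
Sample maximum = 9.95; prior scale x_m = 7.5 → posterior scale = max = 9.95.
Posterior shape = 1.9 + 10 = 11.9.
Posterior shape k = 11.9.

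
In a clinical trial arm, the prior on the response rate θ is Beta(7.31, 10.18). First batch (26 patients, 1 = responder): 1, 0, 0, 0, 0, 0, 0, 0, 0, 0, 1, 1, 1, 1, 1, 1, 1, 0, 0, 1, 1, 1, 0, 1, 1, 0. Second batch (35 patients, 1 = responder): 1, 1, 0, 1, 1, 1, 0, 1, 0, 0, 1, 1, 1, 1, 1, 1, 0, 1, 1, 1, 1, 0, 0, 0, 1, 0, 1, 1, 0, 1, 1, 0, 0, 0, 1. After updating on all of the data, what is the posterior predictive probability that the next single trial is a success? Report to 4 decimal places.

The Beta prior is conjugate to a Binomial/Bernoulli likelihood; the update adds successes to α and failures to β.
After batch 1: Beta(7.31+13, 10.18+13) = Beta(20.31, 23.18).
After batch 2: Beta(20.31+22, 23.18+13) = Beta(42.31, 36.18).
For a single future Bernoulli trial, P(success | data) = α/(α+β) = 0.5390.

0.5390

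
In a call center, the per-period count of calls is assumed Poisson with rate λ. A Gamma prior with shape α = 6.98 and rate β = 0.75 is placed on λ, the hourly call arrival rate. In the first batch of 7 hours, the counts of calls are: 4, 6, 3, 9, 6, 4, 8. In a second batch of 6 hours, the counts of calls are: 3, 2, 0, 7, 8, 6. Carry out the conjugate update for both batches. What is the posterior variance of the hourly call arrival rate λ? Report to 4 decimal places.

With a Gamma(shape α, rate β) prior, the Poisson likelihood is conjugate: the posterior is Gamma(α + ΣXᵢ, β + n).
Batch 1: sum of counts S = 40 over n = 7 hours.
After batch 1: Gamma(α+S, β+n) = Gamma(6.98+40, 0.75+7) = Gamma(46.98, 7.75).
Batch 2: sum of counts S = 26 over n = 6 hours.
After batch 2: Gamma(α+S, β+n) = Gamma(46.98+26, 7.75+6) = Gamma(72.98, 13.75).
Var = α/β² = 72.98/13.75² = 0.3860.

0.3860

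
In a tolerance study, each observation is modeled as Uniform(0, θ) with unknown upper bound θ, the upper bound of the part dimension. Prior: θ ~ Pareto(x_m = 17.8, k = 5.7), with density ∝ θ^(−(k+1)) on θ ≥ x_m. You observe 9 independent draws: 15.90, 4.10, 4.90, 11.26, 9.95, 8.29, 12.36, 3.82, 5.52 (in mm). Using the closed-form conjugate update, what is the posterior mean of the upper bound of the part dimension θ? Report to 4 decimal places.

A Pareto(scale x_m, shape k) prior on the upper bound θ of Uniform(0, θ) is conjugate: posterior is Pareto(max(x_m, max xᵢ), k + n).
Sample maximum = 15.90; prior scale x_m = 17.8 → posterior scale = max = 17.80.
Posterior shape = 5.7 + 9 = 14.7.
E[θ|data] = k·x_m/(k−1) = 14.7·17.80/13.7 = 19.0993.

19.0993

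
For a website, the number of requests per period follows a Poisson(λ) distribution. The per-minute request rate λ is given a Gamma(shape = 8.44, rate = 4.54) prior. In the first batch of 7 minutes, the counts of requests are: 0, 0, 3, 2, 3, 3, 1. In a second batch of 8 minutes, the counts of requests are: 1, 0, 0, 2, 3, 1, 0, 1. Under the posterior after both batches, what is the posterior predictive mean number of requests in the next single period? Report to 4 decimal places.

With a Gamma(shape α, rate β) prior, the Poisson likelihood is conjugate: the posterior is Gamma(α + ΣXᵢ, β + n).
Batch 1: sum of counts S = 12 over n = 7 minutes.
After batch 1: Gamma(α+S, β+n) = Gamma(8.44+12, 4.54+7) = Gamma(20.44, 11.54).
Batch 2: sum of counts S = 8 over n = 8 minutes.
After batch 2: Gamma(α+S, β+n) = Gamma(20.44+8, 11.54+8) = Gamma(28.44, 19.54).
The predictive distribution for one future period is NegBinom with mean α/β = 1.4555.

1.4555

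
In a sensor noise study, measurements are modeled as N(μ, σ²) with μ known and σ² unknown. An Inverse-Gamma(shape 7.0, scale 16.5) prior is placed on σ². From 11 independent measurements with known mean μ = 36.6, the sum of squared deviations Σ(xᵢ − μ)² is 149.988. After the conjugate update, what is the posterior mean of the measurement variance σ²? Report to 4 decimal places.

With known mean μ and an Inverse-Gamma(α, β) prior on σ², the Normal likelihood is conjugate: posterior is Inv-Gamma(α + n/2, β + Σ(xᵢ−μ)²/2).
Posterior: Inv-Gamma(7.0 + 11/2, 16.5 + 149.988/2) = Inv-Gamma(12.50, 91.4940).
E[σ²|data] = β/(α−1) = 91.4940/11.50 = 7.9560.

7.9560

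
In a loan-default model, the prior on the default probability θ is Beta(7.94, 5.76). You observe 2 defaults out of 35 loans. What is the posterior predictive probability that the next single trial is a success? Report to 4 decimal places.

The Beta prior is conjugate to a Binomial/Bernoulli likelihood; the update adds successes to α and failures to β.
Posterior: Beta(α+k, β+n−k) = Beta(7.94+2, 5.76+33) = Beta(9.94, 38.76).
For a single future Bernoulli trial, P(success | data) = α/(α+β) = 0.2041.

0.2041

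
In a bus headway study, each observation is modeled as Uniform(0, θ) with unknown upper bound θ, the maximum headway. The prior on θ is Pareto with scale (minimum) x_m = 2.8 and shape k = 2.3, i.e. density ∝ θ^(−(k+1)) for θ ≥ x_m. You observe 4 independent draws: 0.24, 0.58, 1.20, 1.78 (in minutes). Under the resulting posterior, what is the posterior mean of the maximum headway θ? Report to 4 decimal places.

3.3283

A Pareto(scale x_m, shape k) prior on the upper bound θ of Uniform(0, θ) is conjugate: posterior is Pareto(max(x_m, max xᵢ), k + n).
Sample maximum = 1.78; prior scale x_m = 2.8 → posterior scale = max = 2.80.
Posterior shape = 2.3 + 4 = 6.3.
E[θ|data] = k·x_m/(k−1) = 6.3·2.80/5.3 = 3.3283.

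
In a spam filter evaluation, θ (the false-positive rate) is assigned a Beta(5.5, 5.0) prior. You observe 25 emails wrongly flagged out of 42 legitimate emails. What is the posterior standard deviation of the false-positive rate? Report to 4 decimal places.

0.0675

The Beta prior is conjugate to a Binomial/Bernoulli likelihood; the update adds successes to α and failures to β.
Posterior: Beta(α+k, β+n−k) = Beta(5.5+25, 5.0+17) = Beta(30.5, 22.0).
Var = αβ/((α+β)²(α+β+1)) = 30.5·22.0/(52.5²·53.5) = 0.00455041; SD = √0.00455041 = 0.0675.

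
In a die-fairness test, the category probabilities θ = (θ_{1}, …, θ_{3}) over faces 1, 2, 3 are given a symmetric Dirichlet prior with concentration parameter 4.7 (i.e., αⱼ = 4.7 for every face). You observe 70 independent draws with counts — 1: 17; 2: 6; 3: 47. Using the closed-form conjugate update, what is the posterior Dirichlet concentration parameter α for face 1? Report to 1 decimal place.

The Dirichlet prior is conjugate to the Multinomial likelihood: each posterior αⱼ = prior αⱼ + observed count nⱼ.
Posterior concentration: (21.7, 10.7, 51.7), total = 84.1.
α_{1} = 4.7 + 17 = 21.7.

21.7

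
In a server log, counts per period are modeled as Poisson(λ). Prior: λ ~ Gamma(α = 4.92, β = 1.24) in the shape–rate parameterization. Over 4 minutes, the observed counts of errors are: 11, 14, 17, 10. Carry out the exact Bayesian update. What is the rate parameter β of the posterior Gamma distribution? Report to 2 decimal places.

With a Gamma(shape α, rate β) prior, the Poisson likelihood is conjugate: the posterior is Gamma(α + ΣXᵢ, β + n).
Sum of counts S = 52 over n = 4 minutes.
Posterior: Gamma(α+S, β+n) = Gamma(4.92+52, 1.24+4) = Gamma(56.92, 5.24).
Posterior β = 5.24.

5.24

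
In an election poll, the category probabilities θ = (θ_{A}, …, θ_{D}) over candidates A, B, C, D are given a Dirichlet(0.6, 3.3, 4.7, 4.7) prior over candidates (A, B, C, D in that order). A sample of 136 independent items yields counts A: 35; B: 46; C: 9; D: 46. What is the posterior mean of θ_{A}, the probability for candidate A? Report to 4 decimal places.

The Dirichlet prior is conjugate to the Multinomial likelihood: each posterior αⱼ = prior αⱼ + observed count nⱼ.
Posterior concentration: (35.6, 49.3, 13.7, 50.7), total = 149.3.
E[θ_{A}|data] = α_{A}/Σα = 35.6/149.3 = 0.2384.

0.2384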